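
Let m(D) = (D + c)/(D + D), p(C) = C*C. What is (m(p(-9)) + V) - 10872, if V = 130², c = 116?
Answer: 976733/162 ≈ 6029.2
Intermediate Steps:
p(C) = C²
m(D) = (116 + D)/(2*D) (m(D) = (D + 116)/(D + D) = (116 + D)/((2*D)) = (116 + D)*(1/(2*D)) = (116 + D)/(2*D))
V = 16900
(m(p(-9)) + V) - 10872 = ((116 + (-9)²)/(2*((-9)²)) + 16900) - 10872 = ((½)*(116 + 81)/81 + 16900) - 10872 = ((½)*(1/81)*197 + 16900) - 10872 = (197/162 + 16900) - 10872 = 2737997/162 - 10872 = 976733/162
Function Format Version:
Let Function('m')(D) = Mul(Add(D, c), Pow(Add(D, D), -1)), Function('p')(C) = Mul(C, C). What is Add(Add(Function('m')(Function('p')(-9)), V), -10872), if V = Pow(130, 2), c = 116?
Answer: Rational(976733, 162) ≈ 6029.2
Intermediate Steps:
Function('p')(C) = Pow(C, 2)
Function('m')(D) = Mul(Rational(1, 2), Pow(D, -1), Add(116, D)) (Function('m')(D) = Mul(Add(D, 116), Pow(Add(D, D), -1)) = Mul(Add(116, D), Pow(Mul(2, D), -1)) = Mul(Add(116, D), Mul(Rational(1, 2), Pow(D, -1))) = Mul(Rational(1, 2), Pow(D, -1), Add(116, D)))
V = 16900
Add(Add(Function('m')(Function('p')(-9)), V), -10872) = Add(Add(Mul(Rational(1, 2), Pow(Pow(-9, 2), -1), Add(116, Pow(-9, 2))), 16900), -10872) = Add(Add(Mul(Rational(1, 2), Pow(81, -1), Add(116, 81)), 16900), -10872) = Add(Add(Mul(Rational(1, 2), Rational(1, 81), 197), 16900), -10872) = Add(Add(Rational(197, 162), 16900), -10872) = Add(Rational(2737997, 162), -10872) = Rational(976733, 162)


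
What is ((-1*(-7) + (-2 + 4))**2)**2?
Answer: 6561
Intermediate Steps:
((-1*(-7) + (-2 + 4))**2)**2 = ((7 + 2)**2)**2 = (9**2)**2 = 81**2 = 6561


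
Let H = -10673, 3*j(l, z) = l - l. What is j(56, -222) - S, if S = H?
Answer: 10673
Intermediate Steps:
j(l, z) = 0 (j(l, z) = (l - l)/3 = (⅓)*0 = 0)
S = -10673
j(56, -222) - S = 0 - 1*(-10673) = 0 + 10673 = 10673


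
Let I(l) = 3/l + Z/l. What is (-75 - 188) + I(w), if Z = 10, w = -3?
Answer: -802/3 ≈ -267.33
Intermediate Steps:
I(l) = 13/l (I(l) = 3/l + 10/l = 13/l)
(-75 - 188) + I(w) = (-75 - 188) + 13/(-3) = -263 + 13*(-1/3) = -263 - 13/3 = -802/3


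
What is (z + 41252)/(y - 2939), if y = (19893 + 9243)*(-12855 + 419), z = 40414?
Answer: -81666/362338235 ≈ -0.00022539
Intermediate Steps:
y = -362335296 (y = 29136*(-12436) = -362335296)
(z + 41252)/(y - 2939) = (40414 + 41252)/(-362335296 - 2939) = 81666/(-362338235) = 81666*(-1/362338235) = -81666/362338235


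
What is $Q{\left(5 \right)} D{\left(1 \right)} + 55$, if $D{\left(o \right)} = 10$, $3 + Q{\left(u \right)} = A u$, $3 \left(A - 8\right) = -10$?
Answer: $\frac{775}{3} \approx 258.33$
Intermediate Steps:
$A = \frac{14}{3}$ ($A = 8 + \frac{1}{3} \left(-10\right) = 8 - \frac{10}{3} = \frac{14}{3} \approx 4.6667$)
$Q{\left(u \right)} = -3 + \frac{14 u}{3}$
$Q{\left(5 \right)} D{\left(1 \right)} + 55 = \left(-3 + \frac{14}{3} \cdot 5\right) 10 + 55 = \left(-3 + \frac{70}{3}\right) 10 + 55 = \frac{61}{3} \cdot 10 + 55 = \frac{610}{3} + 55 = \frac{775}{3}$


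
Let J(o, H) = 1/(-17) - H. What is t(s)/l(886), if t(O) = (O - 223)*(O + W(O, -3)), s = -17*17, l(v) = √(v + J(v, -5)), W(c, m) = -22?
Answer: 79616*√257482/7573 ≈ 5334.6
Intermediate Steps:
J(o, H) = -1/17 - H
l(v) = √(84/17 + v) (l(v) = √(v + (-1/17 - 1*(-5))) = √(v + (-1/17 + 5)) = √(v + 84/17) = √(84/17 + v))
s = -289
t(O) = (-223 + O)*(-22 + O) (t(O) = (O - 223)*(O - 22) = (-223 + O)*(-22 + O))
t(s)/l(886) = (4906 + (-289)² - 245*(-289))/((√(1428 + 289*886)/17)) = (4906 + 83521 + 70805)/((√(1428 + 256054)/17)) = 159232/((√257482/17)) = 159232*(√257482/15146) = 79616*√257482/7573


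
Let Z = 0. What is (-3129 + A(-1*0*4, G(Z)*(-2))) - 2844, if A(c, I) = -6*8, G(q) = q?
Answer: -6021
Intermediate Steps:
A(c, I) = -48
(-3129 + A(-1*0*4, G(Z)*(-2))) - 2844 = (-3129 - 48) - 2844 = -3177 - 2844 = -6021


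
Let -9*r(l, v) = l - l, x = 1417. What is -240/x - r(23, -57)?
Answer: -240/1417 ≈ -0.16937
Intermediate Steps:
r(l, v) = 0 (r(l, v) = -(l - l)/9 = -⅑*0 = 0)
-240/x - r(23, -57) = -240/1417 - 1*0 = -240*1/1417 + 0 = -240/1417 + 0 = -240/1417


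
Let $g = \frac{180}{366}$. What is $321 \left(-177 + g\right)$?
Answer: $- \frac{3456207}{61} \approx -56659.0$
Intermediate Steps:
$g = \frac{30}{61}$ ($g = 180 \cdot \frac{1}{366} = \frac{30}{61} \approx 0.4918$)
$321 \left(-177 + g\right) = 321 \left(-177 + \frac{30}{61}\right) = 321 \left(- \frac{10767}{61}\right) = - \frac{3456207}{61}$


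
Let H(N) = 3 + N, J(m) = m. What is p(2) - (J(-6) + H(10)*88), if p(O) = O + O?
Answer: -1134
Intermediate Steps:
p(O) = 2*O
p(2) - (J(-6) + H(10)*88) = 2*2 - (-6 + (3 + 10)*88) = 4 - (-6 + 13*88) = 4 - (-6 + 1144) = 4 - 1*1138 = 4 - 1138 = -1134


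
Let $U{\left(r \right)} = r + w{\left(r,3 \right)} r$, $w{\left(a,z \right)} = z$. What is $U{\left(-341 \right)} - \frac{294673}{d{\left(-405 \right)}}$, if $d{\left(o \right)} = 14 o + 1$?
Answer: $- \frac{7437843}{5669} \approx -1312.0$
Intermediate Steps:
$d{\left(o \right)} = 1 + 14 o$
$U{\left(r \right)} = 4 r$ ($U{\left(r \right)} = r + 3 r = 4 r$)
$U{\left(-341 \right)} - \frac{294673}{d{\left(-405 \right)}} = 4 \left(-341\right) - \frac{294673}{1 + 14 \left(-405\right)} = -1364 - \frac{294673}{1 - 5670} = -1364 - \frac{294673}{-5669} = -1364 - - \frac{294673}{5669} = -1364 + \frac{294673}{5669} = - \frac{7437843}{5669}$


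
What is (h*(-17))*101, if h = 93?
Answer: -159681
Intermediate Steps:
(h*(-17))*101 = (93*(-17))*101 = -1581*101 = -159681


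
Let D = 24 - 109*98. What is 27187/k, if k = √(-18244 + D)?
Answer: -27187*I*√28902/28902 ≈ -159.92*I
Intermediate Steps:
D = -10658 (D = 24 - 10682 = -10658)
k = I*√28902 (k = √(-18244 - 10658) = √(-28902) = I*√28902 ≈ 170.01*I)
27187/k = 27187/((I*√28902)) = 27187*(-I*√28902/28902) = -27187*I*√28902/28902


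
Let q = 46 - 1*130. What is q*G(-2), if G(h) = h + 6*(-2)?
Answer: 1176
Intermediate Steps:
G(h) = -12 + h (G(h) = h - 12 = -12 + h)
q = -84 (q = 46 - 130 = -84)
q*G(-2) = -84*(-12 - 2) = -84*(-14) = 1176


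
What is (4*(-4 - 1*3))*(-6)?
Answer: 168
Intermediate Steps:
(4*(-4 - 1*3))*(-6) = (4*(-4 - 3))*(-6) = (4*(-7))*(-6) = -28*(-6) = 168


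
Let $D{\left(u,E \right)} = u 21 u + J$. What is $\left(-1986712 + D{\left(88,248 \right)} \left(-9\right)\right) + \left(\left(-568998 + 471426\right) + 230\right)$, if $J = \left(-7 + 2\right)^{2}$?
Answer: $-3547895$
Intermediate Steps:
$J = 25$ ($J = \left(-5\right)^{2} = 25$)
$D{\left(u,E \right)} = 25 + 21 u^{2}$ ($D{\left(u,E \right)} = u 21 u + 25 = 21 u u + 25 = 21 u^{2} + 25 = 25 + 21 u^{2}$)
$\left(-1986712 + D{\left(88,248 \right)} \left(-9\right)\right) + \left(\left(-568998 + 471426\right) + 230\right) = \left(-1986712 + \left(25 + 21 \cdot 88^{2}\right) \left(-9\right)\right) + \left(\left(-568998 + 471426\right) + 230\right) = \left(-1986712 + \left(25 + 21 \cdot 7744\right) \left(-9\right)\right) + \left(-97572 + 230\right) = \left(-1986712 + \left(25 + 162624\right) \left(-9\right)\right) - 97342 = \left(-1986712 + 162649 \left(-9\right)\right) - 97342 = \left(-1986712 - 1463841\right) - 97342 = -3450553 - 97342 = -3547895$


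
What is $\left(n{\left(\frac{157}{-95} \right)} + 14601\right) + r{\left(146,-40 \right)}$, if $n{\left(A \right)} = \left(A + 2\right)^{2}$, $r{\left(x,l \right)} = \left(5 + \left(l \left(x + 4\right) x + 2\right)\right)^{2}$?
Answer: $\frac{6925457849617339}{9025} \approx 7.6736 \cdot 10^{11}$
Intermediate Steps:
$r{\left(x,l \right)} = \left(7 + l x \left(4 + x\right)\right)^{2}$ ($r{\left(x,l \right)} = \left(5 + \left(l \left(4 + x\right) x + 2\right)\right)^{2} = \left(5 + \left(l x \left(4 + x\right) + 2\right)\right)^{2} = \left(5 + \left(2 + l x \left(4 + x\right)\right)\right)^{2} = \left(7 + l x \left(4 + x\right)\right)^{2}$)
$n{\left(A \right)} = \left(2 + A\right)^{2}$
$\left(n{\left(\frac{157}{-95} \right)} + 14601\right) + r{\left(146,-40 \right)} = \left(\left(2 + \frac{157}{-95}\right)^{2} + 14601\right) + \left(7 - 40 \cdot 146^{2} + 4 \left(-40\right) 146\right)^{2} = \left(\left(2 + 157 \left(- \frac{1}{95}\right)\right)^{2} + 14601\right) + \left(7 - 852640 - 23360\right)^{2} = \left(\left(2 - \frac{157}{95}\right)^{2} + 14601\right) + \left(7 - 852640 - 23360\right)^{2} = \left(\left(\frac{33}{95}\right)^{2} + 14601\right) + \left(-875993\right)^{2} = \left(\frac{1089}{9025} + 14601\right) + 767363736049 = \frac{131775114}{9025} + 767363736049 = \frac{6925457849617339}{9025}$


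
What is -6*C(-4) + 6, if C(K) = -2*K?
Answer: -42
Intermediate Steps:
-6*C(-4) + 6 = -(-12)*(-4) + 6 = -6*8 + 6 = -48 + 6 = -42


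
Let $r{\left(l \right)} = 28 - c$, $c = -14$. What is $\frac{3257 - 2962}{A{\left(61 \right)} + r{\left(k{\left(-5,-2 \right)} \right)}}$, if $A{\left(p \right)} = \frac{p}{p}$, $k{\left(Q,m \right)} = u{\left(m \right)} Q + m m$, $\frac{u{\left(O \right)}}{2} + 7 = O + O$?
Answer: $\frac{295}{43} \approx 6.8605$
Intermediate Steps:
$u{\left(O \right)} = -14 + 4 O$ ($u{\left(O \right)} = -14 + 2 \left(O + O\right) = -14 + 2 \cdot 2 O = -14 + 4 O$)
$k{\left(Q,m \right)} = m^{2} + Q \left(-14 + 4 m\right)$ ($k{\left(Q,m \right)} = \left(-14 + 4 m\right) Q + m m = Q \left(-14 + 4 m\right) + m^{2} = m^{2} + Q \left(-14 + 4 m\right)$)
$r{\left(l \right)} = 42$ ($r{\left(l \right)} = 28 - -14 = 28 + 14 = 42$)
$A{\left(p \right)} = 1$
$\frac{3257 - 2962}{A{\left(61 \right)} + r{\left(k{\left(-5,-2 \right)} \right)}} = \frac{3257 - 2962}{1 + 42} = \frac{295}{43}$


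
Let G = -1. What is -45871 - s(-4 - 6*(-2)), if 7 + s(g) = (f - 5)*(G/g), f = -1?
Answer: -183459/4 ≈ -45865.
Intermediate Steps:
s(g) = -7 + 6/g (s(g) = -7 + (-1 - 5)*(-1/g) = -7 - (-6)/g = -7 + 6/g)
-45871 - s(-4 - 6*(-2)) = -45871 - (-7 + 6/(-4 - 6*(-2))) = -45871 - (-7 + 6/(-4 + 12)) = -45871 - (-7 + 6/8) = -45871 - (-7 + 6*(1/8)) = -45871 - (-7 + 3/4) = -45871 - 1*(-25/4) = -45871 + 25/4 = -183459/4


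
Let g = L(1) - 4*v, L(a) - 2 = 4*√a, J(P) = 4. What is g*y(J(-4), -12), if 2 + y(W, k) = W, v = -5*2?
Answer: 92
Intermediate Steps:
v = -10
y(W, k) = -2 + W
L(a) = 2 + 4*√a
g = 46 (g = (2 + 4*√1) - 4*(-10) = (2 + 4*1) + 40 = (2 + 4) + 40 = 6 + 40 = 46)
g*y(J(-4), -12) = 46*(-2 + 4) = 46*2 = 92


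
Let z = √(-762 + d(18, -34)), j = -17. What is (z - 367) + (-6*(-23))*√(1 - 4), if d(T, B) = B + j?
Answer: -367 + I*√813 + 138*I*√3 ≈ -367.0 + 267.54*I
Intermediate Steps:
d(T, B) = -17 + B (d(T, B) = B - 17 = -17 + B)
z = I*√813 (z = √(-762 + (-17 - 34)) = √(-762 - 51) = √(-813) = I*√813 ≈ 28.513*I)
(z - 367) + (-6*(-23))*√(1 - 4) = (I*√813 - 367) + (-6*(-23))*√(1 - 4) = (-367 + I*√813) + 138*√(-3) = (-367 + I*√813) + 138*(I*√3) = (-367 + I*√813) + 138*I*√3 = -367 + I*√813 + 138*I*√3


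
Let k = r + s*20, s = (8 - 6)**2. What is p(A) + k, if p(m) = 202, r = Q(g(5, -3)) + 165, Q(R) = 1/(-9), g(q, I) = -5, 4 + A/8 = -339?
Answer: 4022/9 ≈ 446.89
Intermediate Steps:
A = -2744 (A = -32 + 8*(-339) = -32 - 2712 = -2744)
s = 4 (s = 2**2 = 4)
Q(R) = -1/9
r = 1484/9 (r = -1/9 + 165 = 1484/9 ≈ 164.89)
k = 2204/9 (k = 1484/9 + 4*20 = 1484/9 + 80 = 2204/9 ≈ 244.89)
p(A) + k = 202 + 2204/9 = 4022/9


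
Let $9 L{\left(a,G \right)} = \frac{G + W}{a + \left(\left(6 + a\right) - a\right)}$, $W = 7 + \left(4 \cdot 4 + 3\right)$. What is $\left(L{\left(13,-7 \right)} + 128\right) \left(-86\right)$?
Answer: $- \frac{99158}{9} \approx -11018.0$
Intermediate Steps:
$W = 26$ ($W = 7 + \left(16 + 3\right) = 7 + 19 = 26$)
$L{\left(a,G \right)} = \frac{26 + G}{9 \left(6 + a\right)}$ ($L{\left(a,G \right)} = \frac{\left(G + 26\right) \frac{1}{a + \left(\left(6 + a\right) - a\right)}}{9} = \frac{\left(26 + G\right) \frac{1}{a + 6}}{9} = \frac{\left(26 + G\right) \frac{1}{6 + a}}{9} = \frac{\frac{1}{6 + a} \left(26 + G\right)}{9} = \frac{26 + G}{9 \left(6 + a\right)}$)
$\left(L{\left(13,-7 \right)} + 128\right) \left(-86\right) = \left(\frac{26 - 7}{9 \left(6 + 13\right)} + 128\right) \left(-86\right) = \left(\frac{1}{9} \cdot \frac{1}{19} \cdot 19 + 128\right) \left(-86\right) = \left(\frac{1}{9} + 128\right) \left(-86\right) = \frac{1153}{9} \left(-86\right) = - \frac{99158}{9}$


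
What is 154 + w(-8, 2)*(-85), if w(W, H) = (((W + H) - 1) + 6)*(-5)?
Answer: -271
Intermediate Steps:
w(W, H) = -25 - 5*H - 5*W (w(W, H) = (((H + W) - 1) + 6)*(-5) = ((-1 + H + W) + 6)*(-5) = (5 + H + W)*(-5) = -25 - 5*H - 5*W)
154 + w(-8, 2)*(-85) = 154 + (-25 - 5*2 - 5*(-8))*(-85) = 154 + (-25 - 10 + 40)*(-85) = 154 + 5*(-85) = 154 - 425 = -271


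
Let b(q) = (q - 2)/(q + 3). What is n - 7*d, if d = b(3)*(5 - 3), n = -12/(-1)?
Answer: 29/3 ≈ 9.6667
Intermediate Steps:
b(q) = (-2 + q)/(3 + q)
n = 12 (n = -12*(-1) = 12)
d = ⅓ (d = ((-2 + 3)/(3 + 3))*(5 - 3) = (1/6)*2 = ((⅙)*1)*2 = (⅙)*2 = ⅓ ≈ 0.33333)
n - 7*d = 12 - 7*⅓ = 12 - 7/3 = 29/3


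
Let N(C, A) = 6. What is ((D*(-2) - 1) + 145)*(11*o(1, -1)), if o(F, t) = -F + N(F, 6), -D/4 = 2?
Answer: 8800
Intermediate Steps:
D = -8 (D = -4*2 = -8)
o(F, t) = 6 - F (o(F, t) = -F + 6 = 6 - F)
((D*(-2) - 1) + 145)*(11*o(1, -1)) = ((-8*(-2) - 1) + 145)*(11*(6 - 1*1)) = ((16 - 1) + 145)*(11*(6 - 1)) = (15 + 145)*(11*5) = 160*55 = 8800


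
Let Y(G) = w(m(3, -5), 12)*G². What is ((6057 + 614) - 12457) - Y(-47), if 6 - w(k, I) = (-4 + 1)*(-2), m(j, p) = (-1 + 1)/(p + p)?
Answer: -5786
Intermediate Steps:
m(j, p) = 0 (m(j, p) = 0/((2*p)) = 0*(1/(2*p)) = 0)
w(k, I) = 0 (w(k, I) = 6 - (-4 + 1)*(-2) = 6 - (-3)*(-2) = 6 - 1*6 = 6 - 6 = 0)
Y(G) = 0 (Y(G) = 0*G² = 0)
((6057 + 614) - 12457) - Y(-47) = ((6057 + 614) - 12457) - 1*0 = (6671 - 12457) + 0 = -5786 + 0 = -5786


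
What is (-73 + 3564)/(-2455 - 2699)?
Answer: -3491/5154 ≈ -0.67734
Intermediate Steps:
(-73 + 3564)/(-2455 - 2699) = 3491/(-5154) = 3491*(-1/5154) = -3491/5154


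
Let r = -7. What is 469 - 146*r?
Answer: 1491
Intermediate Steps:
469 - 146*r = 469 - 146*(-7) = 469 + 1022 = 1491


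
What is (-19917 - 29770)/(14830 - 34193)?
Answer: 49687/19363 ≈ 2.5661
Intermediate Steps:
(-19917 - 29770)/(14830 - 34193) = -49687/(-19363) = -49687*(-1/19363) = 49687/19363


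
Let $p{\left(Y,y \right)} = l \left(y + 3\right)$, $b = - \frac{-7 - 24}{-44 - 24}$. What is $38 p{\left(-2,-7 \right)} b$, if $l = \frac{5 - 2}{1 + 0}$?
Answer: $\frac{3534}{17} \approx 207.88$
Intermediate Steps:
$l = 3$ ($l = \frac{3}{1} = 3 \cdot 1 = 3$)
$b = - \frac{31}{68}$ ($b = - \frac{-31}{-68} = - \frac{\left(-31\right) \left(-1\right)}{68} = \left(-1\right) \frac{31}{68} = - \frac{31}{68} \approx -0.45588$)
$p{\left(Y,y \right)} = 9 + 3 y$ ($p{\left(Y,y \right)} = 3 \left(y + 3\right) = 3 \left(3 + y\right) = 9 + 3 y$)
$38 p{\left(-2,-7 \right)} b = 38 \left(9 + 3 \left(-7\right)\right) \left(- \frac{31}{68}\right) = 38 \left(9 - 21\right) \left(- \frac{31}{68}\right) = 38 \left(-12\right) \left(- \frac{31}{68}\right) = \left(-456\right) \left(- \frac{31}{68}\right) = \frac{3534}{17}$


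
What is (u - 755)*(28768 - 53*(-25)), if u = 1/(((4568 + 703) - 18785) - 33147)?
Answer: -1060147982208/46661 ≈ -2.2720e+7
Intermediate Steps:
u = -1/46661 (u = 1/((5271 - 18785) - 33147) = 1/(-13514 - 33147) = 1/(-46661) = -1/46661 ≈ -2.1431e-5)
(u - 755)*(28768 - 53*(-25)) = (-1/46661 - 755)*(28768 - 53*(-25)) = -35229056*(28768 + 1325)/46661 = -35229056/46661*30093 = -1060147982208/46661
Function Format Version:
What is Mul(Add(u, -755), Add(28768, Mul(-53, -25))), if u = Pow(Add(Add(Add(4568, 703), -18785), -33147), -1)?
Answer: Rational(-1060147982208, 46661) ≈ -2.2720e+7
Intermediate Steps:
u = Rational(-1, 46661) (u = Pow(Add(Add(5271, -18785), -33147), -1) = Pow(Add(-13514, -33147), -1) = Pow(-46661, -1) = Rational(-1, 46661) ≈ -2.1431e-5)
Mul(Add(u, -755), Add(28768, Mul(-53, -25))) = Mul(Add(Rational(-1, 46661), -755), Add(28768, Mul(-53, -25))) = Mul(Rational(-35229056, 46661), Add(28768, 1325)) = Mul(Rational(-35229056, 46661), 30093) = Rational(-1060147982208, 46661)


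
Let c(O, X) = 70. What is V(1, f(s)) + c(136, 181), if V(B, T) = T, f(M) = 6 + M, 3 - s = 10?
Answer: 69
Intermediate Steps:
s = -7 (s = 3 - 1*10 = 3 - 10 = -7)
V(1, f(s)) + c(136, 181) = (6 - 7) + 70 = -1 + 70 = 69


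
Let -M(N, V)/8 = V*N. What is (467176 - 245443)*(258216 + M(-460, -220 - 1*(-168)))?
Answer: 14824181448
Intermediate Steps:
M(N, V) = -8*N*V (M(N, V) = -8*V*N = -8*N*V)
(467176 - 245443)*(258216 + M(-460, -220 - 1*(-168))) = (467176 - 245443)*(258216 - 8*(-460)*(-220 - 1*(-168))) = 221733*(258216 - 8*(-460)*(-220 + 168)) = 221733*(258216 - 8*(-460)*(-52)) = 221733*(258216 - 191360) = 221733*66856 = 14824181448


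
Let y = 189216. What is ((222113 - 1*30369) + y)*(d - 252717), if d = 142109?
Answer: -42137223680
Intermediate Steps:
((222113 - 1*30369) + y)*(d - 252717) = ((222113 - 1*30369) + 189216)*(142109 - 252717) = ((222113 - 30369) + 189216)*(-110608) = (191744 + 189216)*(-110608) = 380960*(-110608) = -42137223680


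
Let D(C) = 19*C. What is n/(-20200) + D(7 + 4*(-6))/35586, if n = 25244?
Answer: -56553599/44927325 ≈ -1.2588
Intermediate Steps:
n/(-20200) + D(7 + 4*(-6))/35586 = 25244/(-20200) + (19*(7 + 4*(-6)))/35586 = 25244*(-1/20200) + (19*(7 - 24))*(1/35586) = -6311/5050 + (19*(-17))*(1/35586) = -6311/5050 - 323*1/35586 = -6311/5050 - 323/35586 = -56553599/44927325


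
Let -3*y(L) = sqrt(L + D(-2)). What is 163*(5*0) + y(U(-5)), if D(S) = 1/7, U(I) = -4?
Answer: -I*sqrt(21)/7 ≈ -0.65465*I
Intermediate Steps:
D(S) = 1/7
y(L) = -sqrt(1/7 + L)/3 (y(L) = -sqrt(L + 1/7)/3 = -sqrt(1/7 + L)/3)
163*(5*0) + y(U(-5)) = 163*(5*0) - sqrt(7 + 49*(-4))/21 = 163*0 - sqrt(7 - 196)/21 = 0 - I*sqrt(21)/7 = -I*sqrt(21)/7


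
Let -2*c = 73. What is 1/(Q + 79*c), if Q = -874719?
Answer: -2/1755205 ≈ -1.1395e-6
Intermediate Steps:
c = -73/2 (c = -1/2*73 = -73/2 ≈ -36.500)
1/(Q + 79*c) = 1/(-874719 + 79*(-73/2)) = 1/(-874719 - 5767/2) = 1/(-1755205/2) = -2/1755205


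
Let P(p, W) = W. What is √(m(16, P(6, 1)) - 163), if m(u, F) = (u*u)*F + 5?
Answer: 7*√2 ≈ 9.8995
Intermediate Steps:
m(u, F) = 5 + F*u² (m(u, F) = u²*F + 5 = F*u² + 5 = 5 + F*u²)
√(m(16, P(6, 1)) - 163) = √((5 + 1*16²) - 163) = √((5 + 1*256) - 163) = √((5 + 256) - 163) = √(261 - 163) = √98 = 7*√2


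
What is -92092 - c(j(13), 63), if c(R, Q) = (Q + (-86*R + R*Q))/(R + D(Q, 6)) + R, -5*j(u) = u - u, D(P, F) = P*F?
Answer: -552553/6 ≈ -92092.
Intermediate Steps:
D(P, F) = F*P
j(u) = 0 (j(u) = -(u - u)/5 = -1/5*0 = 0)
c(R, Q) = R + (Q - 86*R + Q*R)/(R + 6*Q) (c(R, Q) = (Q + (-86*R + R*Q))/(R + 6*Q) + R = (Q + (-86*R + Q*R))/(R + 6*Q) + R = (Q - 86*R + Q*R)/(R + 6*Q) + R = R + (Q - 86*R + Q*R)/(R + 6*Q))
-92092 - c(j(13), 63) = -92092 - (63 + 0**2 - 86*0 + 7*63*0)/(0 + 6*63) = -92092 - (63 + 0 + 0 + 0)/(0 + 378) = -92092 - 63/378 = -92092 - 1*1/6 = -92092 - 1/6 = -552553/6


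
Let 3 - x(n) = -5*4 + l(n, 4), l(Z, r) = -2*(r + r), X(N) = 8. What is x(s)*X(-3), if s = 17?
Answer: 312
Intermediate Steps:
l(Z, r) = -4*r
x(n) = 39 (x(n) = 3 - (-5*4 - 4*4) = 3 - (-20 - 16) = 3 - 1*(-36) = 3 + 36 = 39)
x(s)*X(-3) = 39*8 = 312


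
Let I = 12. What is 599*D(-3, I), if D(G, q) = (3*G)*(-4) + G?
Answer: 19767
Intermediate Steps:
D(G, q) = -11*G (D(G, q) = -12*G + G = -11*G)
599*D(-3, I) = 599*(-11*(-3)) = 599*33 = 19767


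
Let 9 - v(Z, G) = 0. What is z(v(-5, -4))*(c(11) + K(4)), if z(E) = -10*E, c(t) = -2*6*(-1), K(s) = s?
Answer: -1440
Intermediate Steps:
v(Z, G) = 9 (v(Z, G) = 9 - 1*0 = 9 + 0 = 9)
c(t) = 12 (c(t) = -12*(-1) = 12)
z(v(-5, -4))*(c(11) + K(4)) = (-10*9)*(12 + 4) = -90*16 = -1440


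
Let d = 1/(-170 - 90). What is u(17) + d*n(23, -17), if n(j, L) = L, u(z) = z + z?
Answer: 8857/260 ≈ 34.065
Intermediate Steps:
u(z) = 2*z
d = -1/260 (d = 1/(-260) = -1/260 ≈ -0.0038462)
u(17) + d*n(23, -17) = 2*17 - 1/260*(-17) = 34 + 17/260 = 8857/260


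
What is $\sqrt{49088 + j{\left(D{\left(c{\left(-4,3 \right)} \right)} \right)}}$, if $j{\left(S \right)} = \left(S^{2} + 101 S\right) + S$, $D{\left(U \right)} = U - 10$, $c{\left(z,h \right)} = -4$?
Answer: $4 \sqrt{2991} \approx 218.76$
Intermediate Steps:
$D{\left(U \right)} = -10 + U$
$j{\left(S \right)} = S^{2} + 102 S$
$\sqrt{49088 + j{\left(D{\left(c{\left(-4,3 \right)} \right)} \right)}} = \sqrt{49088 + \left(-10 - 4\right) \left(102 - 14\right)} = \sqrt{49088 - 14 \left(102 - 14\right)} = \sqrt{49088 - 1232} = \sqrt{47856} = 4 \sqrt{2991}$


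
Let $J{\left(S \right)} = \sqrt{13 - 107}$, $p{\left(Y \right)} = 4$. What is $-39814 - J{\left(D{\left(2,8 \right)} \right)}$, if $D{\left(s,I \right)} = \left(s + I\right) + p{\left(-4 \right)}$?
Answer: $-39814 - i \sqrt{94} \approx -39814.0 - 9.6954 i$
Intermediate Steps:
$D{\left(s,I \right)} = 4 + I + s$ ($D{\left(s,I \right)} = \left(s + I\right) + 4 = \left(I + s\right) + 4 = 4 + I + s$)
$J{\left(S \right)} = i \sqrt{94}$ ($J{\left(S \right)} = \sqrt{-94} = i \sqrt{94}$)
$-39814 - J{\left(D{\left(2,8 \right)} \right)} = -39814 - i \sqrt{94}$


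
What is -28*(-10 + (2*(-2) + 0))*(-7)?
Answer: -2744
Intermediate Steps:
-28*(-10 + (2*(-2) + 0))*(-7) = -28*(-10 + (-4 + 0))*(-7) = -28*(-10 - 4)*(-7) = -28*(-14)*(-7) = 392*(-7) = -2744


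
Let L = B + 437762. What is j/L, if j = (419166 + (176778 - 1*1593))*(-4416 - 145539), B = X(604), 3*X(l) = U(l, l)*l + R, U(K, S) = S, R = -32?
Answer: -53475542523/335614 ≈ -1.5934e+5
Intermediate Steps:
X(l) = -32/3 + l²/3 (X(l) = (l*l - 32)/3 = (l² - 32)/3 = (-32 + l²)/3 = -32/3 + l²/3)
B = 364784/3 (B = -32/3 + (⅓)*604² = -32/3 + (⅓)*364816 = -32/3 + 364816/3 = 364784/3 ≈ 1.2159e+5)
L = 1678070/3 (L = 364784/3 + 437762 = 1678070/3 ≈ 5.5936e+5)
j = -89125904205 (j = (419166 + (176778 - 1593))*(-149955) = (419166 + 175185)*(-149955) = 594351*(-149955) = -89125904205)
j/L = -89125904205/1678070/3 = -89125904205*3/1678070 = -53475542523/335614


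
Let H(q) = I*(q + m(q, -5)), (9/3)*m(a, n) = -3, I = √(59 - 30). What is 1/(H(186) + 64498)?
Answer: 64498/4158999479 - 185*√29/4158999479 ≈ 1.5269e-5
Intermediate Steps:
I = √29 ≈ 5.3852
m(a, n) = -1 (m(a, n) = (⅓)*(-3) = -1)
H(q) = √29*(-1 + q) (H(q) = √29*(q - 1) = √29*(-1 + q))
1/(H(186) + 64498) = 1/(√29*(-1 + 186) + 64498) = 1/(√29*185 + 64498) = 1/(185*√29 + 64498) = 1/(64498 + 185*√29)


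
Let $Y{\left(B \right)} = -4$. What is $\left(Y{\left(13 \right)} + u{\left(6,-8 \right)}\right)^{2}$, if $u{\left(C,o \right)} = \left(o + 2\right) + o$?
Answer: $324$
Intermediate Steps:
$u{\left(C,o \right)} = 2 + 2 o$ ($u{\left(C,o \right)} = \left(2 + o\right) + o = 2 + 2 o$)
$\left(Y{\left(13 \right)} + u{\left(6,-8 \right)}\right)^{2} = \left(-4 + \left(2 + 2 \left(-8\right)\right)\right)^{2} = \left(-4 + \left(2 - 16\right)\right)^{2} = \left(-4 - 14\right)^{2} = \left(-18\right)^{2} = 324$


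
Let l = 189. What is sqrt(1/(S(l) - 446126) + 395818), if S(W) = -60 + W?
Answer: sqrt(78733474082148365)/445997 ≈ 629.14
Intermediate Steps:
sqrt(1/(S(l) - 446126) + 395818) = sqrt(1/((-60 + 189) - 446126) + 395818) = sqrt(1/(129 - 446126) + 395818) = sqrt(1/(-445997) + 395818) = sqrt(-1/445997 + 395818) = sqrt(176533640545/445997) = sqrt(78733474082148365)/445997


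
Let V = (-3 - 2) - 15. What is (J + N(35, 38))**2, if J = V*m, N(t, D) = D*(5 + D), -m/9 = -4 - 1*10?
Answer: 784996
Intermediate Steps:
m = 126 (m = -9*(-4 - 1*10) = -9*(-4 - 10) = -9*(-14) = 126)
V = -20 (V = -5 - 15 = -20)
J = -2520 (J = -20*126 = -2520)
(J + N(35, 38))**2 = (-2520 + 38*(5 + 38))**2 = (-2520 + 38*43)**2 = (-2520 + 1634)**2 = (-886)**2 = 784996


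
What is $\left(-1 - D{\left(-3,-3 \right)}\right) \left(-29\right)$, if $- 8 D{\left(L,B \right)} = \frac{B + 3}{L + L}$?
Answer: $29$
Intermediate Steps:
$D{\left(L,B \right)} = - \frac{3 + B}{16 L}$ ($D{\left(L,B \right)} = - \frac{\left(B + 3\right) \frac{1}{L + L}}{8} = - \frac{\left(3 + B\right) \frac{1}{2 L}}{8} = - \frac{\frac{1}{2} \frac{1}{L} \left(3 + B\right)}{8} = - \frac{3 + B}{16 L}$)
$\left(-1 - D{\left(-3,-3 \right)}\right) \left(-29\right) = \left(-1 - \frac{-3 - -3}{16 \left(-3\right)}\right) \left(-29\right) = \left(-1 - \frac{1}{16} \left(- \frac{1}{3}\right) \left(-3 + 3\right)\right) \left(-29\right) = \left(-1 - \frac{1}{16} \left(- \frac{1}{3}\right) 0\right) \left(-29\right) = \left(-1 - 0\right) \left(-29\right) = \left(-1 + 0\right) \left(-29\right) = \left(-1\right) \left(-29\right) = 29$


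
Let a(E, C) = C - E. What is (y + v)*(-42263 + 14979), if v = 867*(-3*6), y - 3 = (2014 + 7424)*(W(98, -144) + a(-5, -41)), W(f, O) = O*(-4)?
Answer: -138627739428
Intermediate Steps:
W(f, O) = -4*O
y = 5096523 (y = 3 + (2014 + 7424)*(-4*(-144) + (-41 - 1*(-5))) = 3 + 9438*(576 + (-41 + 5)) = 3 + 9438*(576 - 36) = 3 + 9438*540 = 3 + 5096520 = 5096523)
v = -15606 (v = 867*(-18) = -15606)
(y + v)*(-42263 + 14979) = (5096523 - 15606)*(-42263 + 14979) = 5080917*(-27284) = -138627739428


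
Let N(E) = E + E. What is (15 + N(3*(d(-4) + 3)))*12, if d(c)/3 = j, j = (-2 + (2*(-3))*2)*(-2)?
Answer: 6444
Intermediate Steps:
j = 28 (j = (-2 - 6*2)*(-2) = (-2 - 12)*(-2) = -14*(-2) = 28)
d(c) = 84 (d(c) = 3*28 = 84)
N(E) = 2*E
(15 + N(3*(d(-4) + 3)))*12 = (15 + 2*(3*(84 + 3)))*12 = (15 + 2*(3*87))*12 = (15 + 2*261)*12 = (15 + 522)*12 = 537*12 = 6444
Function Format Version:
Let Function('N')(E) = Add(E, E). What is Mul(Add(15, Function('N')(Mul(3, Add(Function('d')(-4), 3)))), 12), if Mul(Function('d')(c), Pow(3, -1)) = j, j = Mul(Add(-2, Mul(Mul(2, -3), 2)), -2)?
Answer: 6444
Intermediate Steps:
j = 28 (j = Mul(Add(-2, Mul(-6, 2)), -2) = Mul(Add(-2, -12), -2) = Mul(-14, -2) = 28)
Function('d')(c) = 84 (Function('d')(c) = Mul(3, 28) = 84)
Function('N')(E) = Mul(2, E)
Mul(Add(15, Function('N')(Mul(3, Add(Function('d')(-4), 3)))), 12) = Mul(Add(15, Mul(2, Mul(3, Add(84, 3)))), 12) = Mul(Add(15, Mul(2, Mul(3, 87))), 12) = Mul(Add(15, Mul(2, 261)), 12) = Mul(Add(15, 522), 12) = Mul(537, 12) = 6444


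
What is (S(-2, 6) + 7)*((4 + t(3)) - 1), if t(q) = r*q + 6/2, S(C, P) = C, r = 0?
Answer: 30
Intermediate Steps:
t(q) = 3 (t(q) = 0*q + 6/2 = 0 + 6*(1/2) = 0 + 3 = 3)
(S(-2, 6) + 7)*((4 + t(3)) - 1) = (-2 + 7)*((4 + 3) - 1) = 5*(7 - 1) = 5*6 = 30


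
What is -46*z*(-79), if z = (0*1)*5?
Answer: 0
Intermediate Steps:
z = 0 (z = 0*5 = 0)
-46*z*(-79) = -46*0*(-79) = 0*(-79) = 0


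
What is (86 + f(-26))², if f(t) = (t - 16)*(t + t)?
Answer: 5152900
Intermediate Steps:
f(t) = 2*t*(-16 + t) (f(t) = (-16 + t)*(2*t) = 2*t*(-16 + t))
(86 + f(-26))² = (86 + 2*(-26)*(-16 - 26))² = (86 + 2*(-26)*(-42))² = (86 + 2184)² = 2270² = 5152900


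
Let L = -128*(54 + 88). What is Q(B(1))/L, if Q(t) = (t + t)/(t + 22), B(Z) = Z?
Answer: -1/209024 ≈ -4.7841e-6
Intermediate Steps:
L = -18176 (L = -128*142 = -18176)
Q(t) = 2*t/(22 + t) (Q(t) = (2*t)/(22 + t) = 2*t/(22 + t))
Q(B(1))/L = (2*1/(22 + 1))/(-18176) = (2*1/23)*(-1/18176) = (2*1*(1/23))*(-1/18176) = (2/23)*(-1/18176) = -1/209024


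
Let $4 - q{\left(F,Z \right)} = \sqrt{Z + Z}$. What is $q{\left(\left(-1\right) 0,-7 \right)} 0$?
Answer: $0$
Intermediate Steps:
$q{\left(F,Z \right)} = 4 - \sqrt{2} \sqrt{Z}$ ($q{\left(F,Z \right)} = 4 - \sqrt{Z + Z} = 4 - \sqrt{2 Z} = 4 - \sqrt{2} \sqrt{Z}$)
$q{\left(\left(-1\right) 0,-7 \right)} 0 = \left(4 - \sqrt{2} \sqrt{-7}\right) 0 = \left(4 - \sqrt{2} i \sqrt{7}\right) 0 = \left(4 - i \sqrt{14}\right) 0 = 0$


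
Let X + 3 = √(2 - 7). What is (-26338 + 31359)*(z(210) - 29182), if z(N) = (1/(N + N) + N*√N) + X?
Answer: -61545906679/420 + 1054410*√210 + 5021*I*√5 ≈ -1.3126e+8 + 11227.0*I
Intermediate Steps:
X = -3 + I*√5 (X = -3 + √(2 - 7) = -3 + √(-5) = -3 + I*√5 ≈ -3.0 + 2.2361*I)
z(N) = -3 + N^(3/2) + 1/(2*N) + I*√5 (z(N) = (1/(N + N) + N*√N) + (-3 + I*√5) = (1/(2*N) + N^(3/2)) + (-3 + I*√5) = (N^(3/2) + 1/(2*N)) + (-3 + I*√5) = -3 + N^(3/2) + 1/(2*N) + I*√5)
(-26338 + 31359)*(z(210) - 29182) = (-26338 + 31359)*((-3 + 210^(3/2) + (½)/210 + I*√5) - 29182) = 5021*((-3 + 210*√210 + (½)*(1/210) + I*√5) - 29182) = 5021*((-3 + 210*√210 + 1/420 + I*√5) - 29182) = 5021*((-1259/420 + 210*√210 + I*√5) - 29182) = 5021*(-12257699/420 + 210*√210 + I*√5) = -61545906679/420 + 1054410*√210 + 5021*I*√5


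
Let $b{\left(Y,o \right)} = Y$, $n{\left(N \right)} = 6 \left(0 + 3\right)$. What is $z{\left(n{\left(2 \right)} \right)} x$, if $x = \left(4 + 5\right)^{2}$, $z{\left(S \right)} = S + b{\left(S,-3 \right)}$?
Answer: $2916$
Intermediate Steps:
$n{\left(N \right)} = 18$ ($n{\left(N \right)} = 6 \cdot 3 = 18$)
$z{\left(S \right)} = 2 S$ ($z{\left(S \right)} = S + S = 2 S$)
$x = 81$ ($x = 9^{2} = 81$)
$z{\left(n{\left(2 \right)} \right)} x = 2 \cdot 18 \cdot 81 = 36 \cdot 81 = 2916$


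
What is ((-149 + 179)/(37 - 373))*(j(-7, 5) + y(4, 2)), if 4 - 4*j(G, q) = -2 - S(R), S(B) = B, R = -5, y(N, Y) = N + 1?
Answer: -15/32 ≈ -0.46875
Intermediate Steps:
y(N, Y) = 1 + N
j(G, q) = 1/4 (j(G, q) = 1 - (-2 - 1*(-5))/4 = 1 - (-2 + 5)/4 = 1 - 1/4*3 = 1 - 3/4 = 1/4)
((-149 + 179)/(37 - 373))*(j(-7, 5) + y(4, 2)) = ((-149 + 179)/(37 - 373))*(1/4 + (1 + 4)) = (30/(-336))*(1/4 + 5) = (30*(-1/336))*(21/4) = -5/56*21/4 = -15/32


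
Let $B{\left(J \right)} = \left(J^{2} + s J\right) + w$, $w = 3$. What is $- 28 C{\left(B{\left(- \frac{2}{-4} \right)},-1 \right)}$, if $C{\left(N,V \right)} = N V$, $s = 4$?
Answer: $147$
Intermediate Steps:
$B{\left(J \right)} = 3 + J^{2} + 4 J$ ($B{\left(J \right)} = \left(J^{2} + 4 J\right) + 3 = 3 + J^{2} + 4 J$)
$- 28 C{\left(B{\left(- \frac{2}{-4} \right)},-1 \right)} = - 28 \left(3 + \left(- \frac{2}{-4}\right)^{2} + 4 \left(- \frac{2}{-4}\right)\right) \left(-1\right) = - 28 \left(3 + \left(\left(-2\right) \left(- \frac{1}{4}\right)\right)^{2} + 4 \left(\left(-2\right) \left(- \frac{1}{4}\right)\right)\right) \left(-1\right) = - 28 \left(3 + \left(\frac{1}{2}\right)^{2} + 4 \cdot \frac{1}{2}\right) \left(-1\right) = - 28 \left(3 + \frac{1}{4} + 2\right) \left(-1\right) = - 28 \cdot \frac{21}{4} \left(-1\right) = \left(-28\right) \left(- \frac{21}{4}\right) = 147$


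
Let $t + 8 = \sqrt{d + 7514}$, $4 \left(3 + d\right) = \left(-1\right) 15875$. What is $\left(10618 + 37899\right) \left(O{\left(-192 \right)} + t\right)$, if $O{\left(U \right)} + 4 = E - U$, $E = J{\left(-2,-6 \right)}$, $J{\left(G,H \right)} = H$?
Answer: $8441958 + \frac{48517 \sqrt{14169}}{2} \approx 1.133 \cdot 10^{7}$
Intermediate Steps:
$E = -6$
$d = - \frac{15887}{4}$ ($d = -3 + \frac{\left(-1\right) 15875}{4} = -3 + \frac{1}{4} \left(-15875\right) = -3 - \frac{15875}{4} = - \frac{15887}{4} \approx -3971.8$)
$O{\left(U \right)} = -10 - U$ ($O{\left(U \right)} = -4 - \left(6 + U\right) = -10 - U$)
$t = -8 + \frac{\sqrt{14169}}{2}$ ($t = -8 + \sqrt{- \frac{15887}{4} + 7514} = -8 + \sqrt{\frac{14169}{4}} = -8 + \frac{\sqrt{14169}}{2} \approx 51.517$)
$\left(10618 + 37899\right) \left(O{\left(-192 \right)} + t\right) = \left(10618 + 37899\right) \left(\left(-10 - -192\right) - \left(8 - \frac{\sqrt{14169}}{2}\right)\right) = 48517 \left(\left(-10 + 192\right) - \left(8 - \frac{\sqrt{14169}}{2}\right)\right) = 48517 \left(182 - \left(8 - \frac{\sqrt{14169}}{2}\right)\right) = 48517 \left(174 + \frac{\sqrt{14169}}{2}\right) = 8441958 + \frac{48517 \sqrt{14169}}{2}$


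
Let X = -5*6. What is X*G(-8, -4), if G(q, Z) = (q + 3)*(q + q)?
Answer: -2400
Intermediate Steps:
G(q, Z) = 2*q*(3 + q) (G(q, Z) = (3 + q)*(2*q) = 2*q*(3 + q))
X = -30
X*G(-8, -4) = -60*(-8)*(3 - 8) = -60*(-8)*(-5) = -30*80 = -2400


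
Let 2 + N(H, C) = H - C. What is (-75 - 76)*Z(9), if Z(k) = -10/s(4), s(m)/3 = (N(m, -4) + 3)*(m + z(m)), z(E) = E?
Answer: 755/108 ≈ 6.9907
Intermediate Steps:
N(H, C) = -2 + H - C (N(H, C) = -2 + (H - C) = -2 + H - C)
s(m) = 6*m*(5 + m) (s(m) = 3*(((-2 + m - 1*(-4)) + 3)*(m + m)) = 3*(((-2 + m + 4) + 3)*(2*m)) = 3*(((2 + m) + 3)*(2*m)) = 3*((5 + m)*(2*m)) = 3*(2*m*(5 + m)) = 6*m*(5 + m))
Z(k) = -5/108 (Z(k) = -10*1/(24*(5 + 4)) = -10/(6*4*9) = -10/216 = -10*1/216 = -5/108)
(-75 - 76)*Z(9) = (-75 - 76)*(-5/108) = -151*(-5/108) = 755/108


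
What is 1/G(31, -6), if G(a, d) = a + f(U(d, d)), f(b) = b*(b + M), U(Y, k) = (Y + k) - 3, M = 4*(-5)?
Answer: 1/556 ≈ 0.0017986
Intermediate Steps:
M = -20
U(Y, k) = -3 + Y + k
f(b) = b*(-20 + b) (f(b) = b*(b - 20) = b*(-20 + b))
G(a, d) = a + (-23 + 2*d)*(-3 + 2*d) (G(a, d) = a + (-3 + d + d)*(-20 + (-3 + d + d)) = a + (-3 + 2*d)*(-20 + (-3 + 2*d)) = a + (-3 + 2*d)*(-23 + 2*d) = a + (-23 + 2*d)*(-3 + 2*d))
1/G(31, -6) = 1/(31 + (-23 + 2*(-6))*(-3 + 2*(-6))) = 1/(31 + (-23 - 12)*(-3 - 12)) = 1/(31 - 35*(-15)) = 1/(31 + 525) = 1/556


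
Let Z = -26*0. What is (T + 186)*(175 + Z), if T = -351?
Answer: -28875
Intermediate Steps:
Z = 0
(T + 186)*(175 + Z) = (-351 + 186)*(175 + 0) = -165*175 = -28875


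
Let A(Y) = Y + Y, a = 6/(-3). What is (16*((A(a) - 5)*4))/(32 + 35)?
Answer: -576/67 ≈ -8.5970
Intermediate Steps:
a = -2 (a = 6*(-⅓) = -2)
A(Y) = 2*Y
(16*((A(a) - 5)*4))/(32 + 35) = (16*((2*(-2) - 5)*4))/(32 + 35) = (16*((-4 - 5)*4))/67 = (16*(-9*4))*(1/67) = (16*(-36))*(1/67) = -576*1/67 = -576/67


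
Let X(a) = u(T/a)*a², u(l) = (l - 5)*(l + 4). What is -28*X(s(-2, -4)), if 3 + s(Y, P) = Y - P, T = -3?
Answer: 392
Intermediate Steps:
s(Y, P) = -3 + Y - P (s(Y, P) = -3 + (Y - P) = -3 + Y - P)
u(l) = (-5 + l)*(4 + l)
X(a) = a²*(-20 + 3/a + 9/a²) (X(a) = (-20 + (-3/a)² - (-3)/a)*a² = (-20 + 9/a² + 3/a)*a² = (-20 + 3/a + 9/a²)*a² = a²*(-20 + 3/a + 9/a²))
-28*X(s(-2, -4)) = -28*(9 - 20*(-3 - 2 - 1*(-4))² + 3*(-3 - 2 - 1*(-4))) = -28*(9 - 20*(-3 - 2 + 4)² + 3*(-3 - 2 + 4)) = -28*(9 - 20*(-1)² + 3*(-1)) = -28*(9 - 20*1 - 3) = -28*(9 - 20 - 3) = -28*(-14) = 392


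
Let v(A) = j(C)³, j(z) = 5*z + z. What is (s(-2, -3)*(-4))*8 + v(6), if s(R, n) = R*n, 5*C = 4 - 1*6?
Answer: -25728/125 ≈ -205.82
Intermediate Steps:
C = -⅖ (C = (4 - 1*6)/5 = (4 - 6)/5 = (⅕)*(-2) = -⅖ ≈ -0.40000)
j(z) = 6*z
v(A) = -1728/125 (v(A) = (6*(-⅖))³ = (-12/5)³ = -1728/125)
(s(-2, -3)*(-4))*8 + v(6) = (-2*(-3)*(-4))*8 - 1728/125 = (6*(-4))*8 - 1728/125 = -24*8 - 1728/125 = -192 - 1728/125 = -25728/125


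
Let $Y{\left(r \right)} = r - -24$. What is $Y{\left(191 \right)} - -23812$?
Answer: $24027$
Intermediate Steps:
$Y{\left(r \right)} = 24 + r$ ($Y{\left(r \right)} = r + 24 = 24 + r$)
$Y{\left(191 \right)} - -23812 = \left(24 + 191\right) - -23812 = 215 + 23812 = 24027$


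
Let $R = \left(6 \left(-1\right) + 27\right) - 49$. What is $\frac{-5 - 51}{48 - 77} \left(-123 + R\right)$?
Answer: $- \frac{8456}{29} \approx -291.59$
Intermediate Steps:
$R = -28$ ($R = \left(-6 + 27\right) - 49 = 21 - 49 = -28$)
$\frac{-5 - 51}{48 - 77} \left(-123 + R\right) = \frac{-5 - 51}{48 - 77} \left(-123 - 28\right) = - \frac{56}{-29} \left(-151\right) = \left(-56\right) \left(- \frac{1}{29}\right) \left(-151\right) = \frac{56}{29} \left(-151\right) = - \frac{8456}{29}$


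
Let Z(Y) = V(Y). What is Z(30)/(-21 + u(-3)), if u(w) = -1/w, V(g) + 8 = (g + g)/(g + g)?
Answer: 21/62 ≈ 0.33871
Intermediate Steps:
V(g) = -7 (V(g) = -8 + (g + g)/(g + g) = -8 + (2*g)/((2*g)) = -8 + (2*g)*(1/(2*g)) = -8 + 1 = -7)
Z(Y) = -7
Z(30)/(-21 + u(-3)) = -7/(-21 - 1/(-3)) = -7/(-21 - 1*(-⅓)) = -7/(-21 + ⅓) = -7/(-62/3) = -3/62*(-7) = 21/62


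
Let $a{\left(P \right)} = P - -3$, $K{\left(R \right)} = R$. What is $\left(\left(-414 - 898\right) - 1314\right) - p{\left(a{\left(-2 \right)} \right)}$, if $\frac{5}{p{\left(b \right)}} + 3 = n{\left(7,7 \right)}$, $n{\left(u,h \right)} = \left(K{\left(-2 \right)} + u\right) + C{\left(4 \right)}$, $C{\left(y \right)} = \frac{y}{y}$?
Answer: $- \frac{7883}{3} \approx -2627.7$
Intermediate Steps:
$C{\left(y \right)} = 1$
$a{\left(P \right)} = 3 + P$ ($a{\left(P \right)} = P + 3 = 3 + P$)
$n{\left(u,h \right)} = -1 + u$ ($n{\left(u,h \right)} = \left(-2 + u\right) + 1 = -1 + u$)
$p{\left(b \right)} = \frac{5}{3}$ ($p{\left(b \right)} = \frac{5}{-3 + \left(-1 + 7\right)} = \frac{5}{-3 + 6} = \frac{5}{3}$)
$\left(\left(-414 - 898\right) - 1314\right) - p{\left(a{\left(-2 \right)} \right)} = \left(\left(-414 - 898\right) - 1314\right) - \frac{5}{3} = \left(-1312 - 1314\right) - \frac{5}{3} = -2626 - \frac{5}{3} = - \frac{7883}{3}$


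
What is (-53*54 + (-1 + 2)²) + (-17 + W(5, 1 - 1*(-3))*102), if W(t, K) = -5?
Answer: -3388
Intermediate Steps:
(-53*54 + (-1 + 2)²) + (-17 + W(5, 1 - 1*(-3))*102) = (-53*54 + (-1 + 2)²) + (-17 - 5*102) = (-2862 + 1²) + (-17 - 510) = (-2862 + 1) - 527 = -2861 - 527 = -3388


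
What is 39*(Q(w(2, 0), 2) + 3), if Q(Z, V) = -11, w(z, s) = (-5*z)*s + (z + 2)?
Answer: -312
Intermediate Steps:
w(z, s) = 2 + z - 5*s*z (w(z, s) = -5*s*z + (2 + z) = 2 + z - 5*s*z)
39*(Q(w(2, 0), 2) + 3) = 39*(-11 + 3) = 39*(-8) = -312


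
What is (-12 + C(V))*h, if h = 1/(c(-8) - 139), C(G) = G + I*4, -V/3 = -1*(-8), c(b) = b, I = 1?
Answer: 32/147 ≈ 0.21769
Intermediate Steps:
V = -24 (V = -(-3)*(-8) = -3*8 = -24)
C(G) = 4 + G (C(G) = G + 1*4 = G + 4 = 4 + G)
h = -1/147 (h = 1/(-8 - 139) = 1/(-147) = -1/147 ≈ -0.0068027)
(-12 + C(V))*h = (-12 + (4 - 24))*(-1/147) = (-12 - 20)*(-1/147) = -32*(-1/147) = 32/147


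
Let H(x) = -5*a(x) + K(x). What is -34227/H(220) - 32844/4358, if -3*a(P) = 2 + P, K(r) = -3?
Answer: -80607507/799693 ≈ -100.80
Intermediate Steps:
a(P) = -2/3 - P/3 (a(P) = -(2 + P)/3 = -2/3 - P/3)
H(x) = 1/3 + 5*x/3 (H(x) = -5*(-2/3 - x/3) - 3 = (10/3 + 5*x/3) - 3 = 1/3 + 5*x/3)
-34227/H(220) - 32844/4358 = -34227/(1/3 + (5/3)*220) - 32844/4358 = -34227/(1/3 + 1100/3) - 32844*1/4358 = -34227/367 - 16422/2179 = -80607507/799693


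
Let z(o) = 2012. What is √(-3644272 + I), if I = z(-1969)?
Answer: 2*I*√910565 ≈ 1908.5*I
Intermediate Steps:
I = 2012
√(-3644272 + I) = √(-3644272 + 2012) = √(-3642260) = 2*I*√910565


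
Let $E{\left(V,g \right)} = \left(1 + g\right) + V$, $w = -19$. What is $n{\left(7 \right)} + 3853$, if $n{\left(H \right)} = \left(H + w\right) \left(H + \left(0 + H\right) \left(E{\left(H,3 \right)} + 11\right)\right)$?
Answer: $1921$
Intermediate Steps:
$E{\left(V,g \right)} = 1 + V + g$
$n{\left(H \right)} = \left(-19 + H\right) \left(H + H \left(15 + H\right)\right)$ ($n{\left(H \right)} = \left(H - 19\right) \left(H + \left(0 + H\right) \left(\left(1 + H + 3\right) + 11\right)\right) = \left(-19 + H\right) \left(H + H \left(\left(4 + H\right) + 11\right)\right) = \left(-19 + H\right) \left(H + H \left(15 + H\right)\right)$)
$n{\left(7 \right)} + 3853 = 7 \left(-304 + 7^{2} - 21\right) + 3853 = 7 \left(-304 + 49 - 21\right) + 3853 = 7 \left(-276\right) + 3853 = -1932 + 3853 = 1921$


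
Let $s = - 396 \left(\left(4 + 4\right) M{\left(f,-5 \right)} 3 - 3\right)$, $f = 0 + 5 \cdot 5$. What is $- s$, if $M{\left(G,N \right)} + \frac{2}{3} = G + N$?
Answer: $182556$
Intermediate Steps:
$f = 25$ ($f = 0 + 25 = 25$)
$M{\left(G,N \right)} = - \frac{2}{3} + G + N$ ($M{\left(G,N \right)} = - \frac{2}{3} + \left(G + N\right) = - \frac{2}{3} + G + N$)
$s = -182556$ ($s = - 396 \left(\left(4 + 4\right) \left(- \frac{2}{3} + 25 - 5\right) 3 - 3\right) = - 396 \left(8 \cdot \frac{58}{3} \cdot 3 - 3\right) = - 396 \left(\frac{464}{3} \cdot 3 - 3\right) = - 396 \left(464 - 3\right) = \left(-396\right) 461 = -182556$)
$- s = \left(-1\right) \left(-182556\right) = 182556$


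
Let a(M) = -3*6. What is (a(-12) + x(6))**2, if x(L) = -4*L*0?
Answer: 324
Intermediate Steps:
x(L) = 0
a(M) = -18
(a(-12) + x(6))**2 = (-18 + 0)**2 = (-18)**2 = 324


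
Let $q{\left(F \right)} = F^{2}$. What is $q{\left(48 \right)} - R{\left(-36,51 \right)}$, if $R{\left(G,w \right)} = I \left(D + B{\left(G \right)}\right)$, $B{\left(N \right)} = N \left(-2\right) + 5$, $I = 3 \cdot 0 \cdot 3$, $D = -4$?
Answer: $2304$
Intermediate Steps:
$I = 0$ ($I = 0 \cdot 3 = 0$)
$B{\left(N \right)} = 5 - 2 N$ ($B{\left(N \right)} = - 2 N + 5 = 5 - 2 N$)
$R{\left(G,w \right)} = 0$ ($R{\left(G,w \right)} = 0 \left(-4 - \left(-5 + 2 G\right)\right) = 0 \left(1 - 2 G\right) = 0$)
$q{\left(48 \right)} - R{\left(-36,51 \right)} = 48^{2} - 0 = 2304 + 0 = 2304$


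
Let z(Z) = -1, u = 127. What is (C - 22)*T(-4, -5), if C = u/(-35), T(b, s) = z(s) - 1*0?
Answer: 897/35 ≈ 25.629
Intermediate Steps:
T(b, s) = -1 (T(b, s) = -1 - 1*0 = -1 + 0 = -1)
C = -127/35 (C = 127/(-35) = 127*(-1/35) = -127/35 ≈ -3.6286)
(C - 22)*T(-4, -5) = (-127/35 - 22)*(-1) = -897/35*(-1) = 897/35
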